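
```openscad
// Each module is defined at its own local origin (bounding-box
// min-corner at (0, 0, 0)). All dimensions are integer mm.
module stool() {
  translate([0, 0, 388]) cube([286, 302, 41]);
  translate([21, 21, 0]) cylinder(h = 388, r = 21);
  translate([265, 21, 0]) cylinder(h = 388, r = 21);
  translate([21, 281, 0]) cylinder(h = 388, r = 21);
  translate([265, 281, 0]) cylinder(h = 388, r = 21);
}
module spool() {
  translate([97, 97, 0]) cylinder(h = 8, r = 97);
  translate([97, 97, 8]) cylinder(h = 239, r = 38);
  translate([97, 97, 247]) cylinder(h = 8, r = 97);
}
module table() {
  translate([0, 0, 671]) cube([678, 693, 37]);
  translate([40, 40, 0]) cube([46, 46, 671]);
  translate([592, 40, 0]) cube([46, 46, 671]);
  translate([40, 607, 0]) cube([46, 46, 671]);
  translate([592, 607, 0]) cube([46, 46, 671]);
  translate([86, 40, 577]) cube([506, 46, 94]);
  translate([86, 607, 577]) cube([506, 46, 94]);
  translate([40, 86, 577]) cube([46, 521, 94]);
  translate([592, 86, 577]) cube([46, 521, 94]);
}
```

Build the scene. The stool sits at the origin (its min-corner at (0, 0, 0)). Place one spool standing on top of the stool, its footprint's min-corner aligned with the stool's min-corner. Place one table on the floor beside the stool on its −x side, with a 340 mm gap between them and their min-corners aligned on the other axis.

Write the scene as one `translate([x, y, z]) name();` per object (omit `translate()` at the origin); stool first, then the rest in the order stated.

stool();
translate([0, 0, 429]) spool();
translate([-1018, 0, 0]) table();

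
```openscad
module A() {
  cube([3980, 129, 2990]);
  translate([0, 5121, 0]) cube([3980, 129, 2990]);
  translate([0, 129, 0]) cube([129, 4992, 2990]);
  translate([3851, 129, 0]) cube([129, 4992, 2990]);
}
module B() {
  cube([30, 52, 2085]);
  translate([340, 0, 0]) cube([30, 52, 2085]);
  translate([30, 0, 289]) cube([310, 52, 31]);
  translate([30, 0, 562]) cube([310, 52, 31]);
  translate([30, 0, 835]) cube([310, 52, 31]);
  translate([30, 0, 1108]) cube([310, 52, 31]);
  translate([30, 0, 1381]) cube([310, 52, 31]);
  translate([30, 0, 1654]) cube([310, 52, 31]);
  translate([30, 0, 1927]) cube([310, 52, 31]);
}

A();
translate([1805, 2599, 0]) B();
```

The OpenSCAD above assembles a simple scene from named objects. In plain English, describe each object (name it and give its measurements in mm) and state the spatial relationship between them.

A is a box-shaped house frame (walls only): outside footprint 3980×5250 mm, wall height 2990 mm, wall thickness 129 mm. The two y-facing walls run the full x-width; the two x-facing walls fit between the inner faces of the y-facing walls.

B is a straight ladder. Two 30×52 mm vertical rails, 2085 mm tall, stand 370 mm apart (outside-to-outside) with their front faces coplanar on the −y side. 7 rungs, each 52 mm deep and 31 mm tall, span between the inner faces of the rails, front faces flush with the rails. The lowest rung's underside is at z = 289 mm and rungs are spaced 273 mm apart (underside to underside).

The ladder sits inside the house frame, centred.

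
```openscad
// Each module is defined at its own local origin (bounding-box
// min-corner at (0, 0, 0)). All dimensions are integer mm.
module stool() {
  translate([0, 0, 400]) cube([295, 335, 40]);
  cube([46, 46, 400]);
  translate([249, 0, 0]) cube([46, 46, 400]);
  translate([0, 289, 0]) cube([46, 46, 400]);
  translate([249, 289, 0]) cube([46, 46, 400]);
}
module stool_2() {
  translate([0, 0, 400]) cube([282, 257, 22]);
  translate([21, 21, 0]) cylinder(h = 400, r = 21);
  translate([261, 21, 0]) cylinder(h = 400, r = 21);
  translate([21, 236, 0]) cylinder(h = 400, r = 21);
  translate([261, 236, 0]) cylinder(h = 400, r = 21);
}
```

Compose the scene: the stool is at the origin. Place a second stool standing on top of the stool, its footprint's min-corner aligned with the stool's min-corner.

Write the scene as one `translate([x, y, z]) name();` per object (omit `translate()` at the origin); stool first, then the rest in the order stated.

stool();
translate([0, 0, 440]) stool_2();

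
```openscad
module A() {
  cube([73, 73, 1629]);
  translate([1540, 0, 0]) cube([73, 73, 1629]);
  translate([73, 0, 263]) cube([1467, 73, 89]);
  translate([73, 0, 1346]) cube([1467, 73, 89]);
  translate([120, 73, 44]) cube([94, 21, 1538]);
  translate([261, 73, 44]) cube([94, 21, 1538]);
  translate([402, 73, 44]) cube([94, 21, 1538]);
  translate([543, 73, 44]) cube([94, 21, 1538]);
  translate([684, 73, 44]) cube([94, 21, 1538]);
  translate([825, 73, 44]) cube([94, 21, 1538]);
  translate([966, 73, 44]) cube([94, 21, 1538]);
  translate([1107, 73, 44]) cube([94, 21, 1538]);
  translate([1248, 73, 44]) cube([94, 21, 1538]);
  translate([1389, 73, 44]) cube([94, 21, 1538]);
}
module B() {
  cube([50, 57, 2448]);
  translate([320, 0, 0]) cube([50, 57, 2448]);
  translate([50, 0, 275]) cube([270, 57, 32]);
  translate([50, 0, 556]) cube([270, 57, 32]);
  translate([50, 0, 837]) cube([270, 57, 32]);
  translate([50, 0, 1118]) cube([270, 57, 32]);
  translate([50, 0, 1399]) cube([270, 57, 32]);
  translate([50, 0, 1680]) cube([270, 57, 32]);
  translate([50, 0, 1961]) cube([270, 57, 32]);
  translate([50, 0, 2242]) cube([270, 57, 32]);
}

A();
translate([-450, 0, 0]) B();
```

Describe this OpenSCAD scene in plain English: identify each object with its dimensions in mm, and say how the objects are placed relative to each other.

A is a fence section. Two 73×73 mm posts, 1629 mm tall, stand on the floor with a clear span of 1467 mm between their inner faces. Two horizontal rails of 73×89 mm section span the gap between the posts with their undersides at z = 263 mm and z = 1346 mm, flush with the posts' −y face. 10 pickets, each 94 mm wide, 21 mm thick and 1538 mm tall, are fixed to the +y face of the rails with their bottoms at z = 44 mm, evenly spaced across the span with equal gaps (rounded down to the nearest mm) at the −x end and between each pair — any rounding remainder accumulates at the +x end.

B is a wooden ladder with two side rails of 50×57 mm section and 2448 mm height, set 370 mm apart overall. Between them run 8 rectangular rungs (57 mm deep, 32 mm thick), front faces flush with the rails' −y face. The bottom of the first rung is 275 mm above the floor and each subsequent rung is 281 mm higher than the one below.

The ladder is on the floor beside the fence section on its −x side.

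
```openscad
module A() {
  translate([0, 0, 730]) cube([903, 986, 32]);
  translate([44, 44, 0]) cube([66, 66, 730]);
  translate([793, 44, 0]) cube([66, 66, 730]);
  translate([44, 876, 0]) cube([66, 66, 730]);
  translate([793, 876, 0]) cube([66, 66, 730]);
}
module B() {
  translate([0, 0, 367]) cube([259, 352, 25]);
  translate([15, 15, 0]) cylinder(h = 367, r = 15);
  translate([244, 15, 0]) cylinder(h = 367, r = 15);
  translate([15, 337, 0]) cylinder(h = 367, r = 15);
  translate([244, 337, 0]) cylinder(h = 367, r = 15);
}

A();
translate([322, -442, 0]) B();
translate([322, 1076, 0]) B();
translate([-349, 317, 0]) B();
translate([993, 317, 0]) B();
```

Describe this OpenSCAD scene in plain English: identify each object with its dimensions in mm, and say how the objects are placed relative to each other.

A is a table with a 903×986 mm rectangular top, 32 mm thick, top surface at z = 762 mm, supported by four 66×66 mm square legs, each inset 44 mm from the nearest pair of top edges, running from the floor.

B is a four-legged stool. The seat is 259×352 mm, 25 mm thick, top at z = 392 mm. It stands on four round legs, each 30 mm in diameter, from z = 0 to the seat underside, each leg's axis is inset half a diameter from the nearest pair of seat edges (so the leg's bounding box is flush with the corner).

Four stools sit around the table at the −y, +y, −x, +x sides.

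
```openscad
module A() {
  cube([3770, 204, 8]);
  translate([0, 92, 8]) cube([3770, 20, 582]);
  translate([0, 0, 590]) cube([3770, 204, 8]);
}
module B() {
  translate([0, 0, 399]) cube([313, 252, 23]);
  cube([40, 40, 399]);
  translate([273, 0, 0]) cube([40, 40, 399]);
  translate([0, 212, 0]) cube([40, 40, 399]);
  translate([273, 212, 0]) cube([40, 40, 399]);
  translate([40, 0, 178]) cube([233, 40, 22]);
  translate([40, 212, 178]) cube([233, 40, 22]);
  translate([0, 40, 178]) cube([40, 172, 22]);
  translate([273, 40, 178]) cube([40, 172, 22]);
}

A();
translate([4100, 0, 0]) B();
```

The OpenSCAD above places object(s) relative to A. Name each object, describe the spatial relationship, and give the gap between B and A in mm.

The stool's nearest face is 330 mm from the I-beam's +x face.

A is an I-beam. B is a stool. The stool is on the floor beside the I-beam on its +x side. The gap between the stool and the I-beam is 330 mm.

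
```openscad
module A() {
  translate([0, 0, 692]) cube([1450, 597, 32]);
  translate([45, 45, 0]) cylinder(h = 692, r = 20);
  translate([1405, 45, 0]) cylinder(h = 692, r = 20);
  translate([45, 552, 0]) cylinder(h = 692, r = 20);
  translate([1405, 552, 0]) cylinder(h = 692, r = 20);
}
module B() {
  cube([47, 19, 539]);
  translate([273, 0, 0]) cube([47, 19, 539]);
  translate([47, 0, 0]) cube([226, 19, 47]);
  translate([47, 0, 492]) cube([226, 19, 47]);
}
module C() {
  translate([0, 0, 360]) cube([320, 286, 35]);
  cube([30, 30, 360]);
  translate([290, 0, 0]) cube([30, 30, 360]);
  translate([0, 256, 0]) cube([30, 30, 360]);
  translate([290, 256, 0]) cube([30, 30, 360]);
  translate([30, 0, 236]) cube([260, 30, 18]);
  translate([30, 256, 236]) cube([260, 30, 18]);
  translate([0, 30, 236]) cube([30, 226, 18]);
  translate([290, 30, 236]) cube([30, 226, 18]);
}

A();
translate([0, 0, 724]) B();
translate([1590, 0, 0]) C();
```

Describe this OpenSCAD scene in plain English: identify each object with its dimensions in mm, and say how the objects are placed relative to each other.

A is a table with a 1450×597 mm rectangular top, 32 mm thick, top surface at z = 724 mm, supported by four round legs of 40 mm diameter, each leg's bounding box inset 25 mm from the nearest pair of top edges, running from the floor.

B is a picture frame with a 226×445 mm rectangular opening (x by z) and a uniform 47 mm border on every side. Frame depth is 19 mm along y. It is built from two vertical stiles running the full outside height and two horizontal rails spanning the gap between the stiles.

C is a four-legged stool. The seat is a 320×286×35 mm slab whose top surface is at z = 395 mm; four square legs, each 30×30 mm in cross-section, run from the floor (z = 0) to the underside of the seat, each flush with a corner of the seat. Four stretchers, 30 mm wide and 18 mm tall, connect adjacent legs with their undersides at z = 236 mm, each running between the inner faces of the legs it joins and aligned with the legs' outer faces on the other axis.

The picture frame is on top of the table. The stool is on the floor beside the table on its +x side.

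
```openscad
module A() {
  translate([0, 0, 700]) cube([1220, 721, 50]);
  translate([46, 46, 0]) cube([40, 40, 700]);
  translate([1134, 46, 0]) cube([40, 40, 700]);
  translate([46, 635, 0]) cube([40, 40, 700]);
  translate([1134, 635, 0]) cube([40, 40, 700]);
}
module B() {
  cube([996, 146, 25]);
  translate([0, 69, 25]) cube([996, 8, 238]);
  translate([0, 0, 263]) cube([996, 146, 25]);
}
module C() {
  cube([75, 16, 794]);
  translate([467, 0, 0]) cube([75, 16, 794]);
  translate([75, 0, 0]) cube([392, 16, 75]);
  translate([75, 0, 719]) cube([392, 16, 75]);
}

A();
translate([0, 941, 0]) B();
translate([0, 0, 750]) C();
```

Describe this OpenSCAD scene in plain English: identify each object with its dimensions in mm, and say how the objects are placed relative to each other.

A is a table: top 1220 mm (x) × 721 mm (y), 50 mm thick, upper face at z = 750 mm, on four 40×40 mm square legs, each inset 46 mm from the nearest pair of top edges, running from z = 0 to the bottom of the top.

B is an I-beam lying along x, 996 mm long. Overall section height 288 mm. Two flanges 146 mm wide (y) and 25 mm thick, one on the floor and one at the top; a web 8 mm thick runs between them, centred on the flange width.

C is a rectangular picture frame lying in the x–z plane (depth along y). The opening is 392 mm wide (x) by 644 mm tall (z), surrounded by a border 75 mm wide on all four sides. The frame is 16 mm deep and is made of two full-height vertical stiles with two horizontal rails fitted between them.

The I-beam is on the floor beside the table on its +y side. The picture frame is on top of the table.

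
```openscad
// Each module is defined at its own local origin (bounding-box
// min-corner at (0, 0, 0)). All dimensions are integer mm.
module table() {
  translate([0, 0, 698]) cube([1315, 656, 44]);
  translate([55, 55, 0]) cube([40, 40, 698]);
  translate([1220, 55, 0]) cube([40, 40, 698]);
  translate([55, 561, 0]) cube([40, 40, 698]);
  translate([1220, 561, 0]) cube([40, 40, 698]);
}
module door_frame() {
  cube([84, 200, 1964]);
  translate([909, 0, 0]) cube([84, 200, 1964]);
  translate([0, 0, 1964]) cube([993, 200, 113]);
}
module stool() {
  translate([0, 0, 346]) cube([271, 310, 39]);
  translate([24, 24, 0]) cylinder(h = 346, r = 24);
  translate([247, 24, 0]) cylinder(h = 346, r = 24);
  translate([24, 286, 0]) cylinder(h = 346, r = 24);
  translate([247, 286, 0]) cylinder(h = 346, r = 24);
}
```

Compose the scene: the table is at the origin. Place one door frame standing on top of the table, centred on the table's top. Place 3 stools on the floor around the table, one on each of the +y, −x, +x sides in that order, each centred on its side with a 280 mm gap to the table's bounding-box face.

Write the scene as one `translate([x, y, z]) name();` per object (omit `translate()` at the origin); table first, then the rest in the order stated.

table();
translate([161, 228, 742]) door_frame();
translate([522, 936, 0]) stool();
translate([-551, 173, 0]) stool();
translate([1595, 173, 0]) stool();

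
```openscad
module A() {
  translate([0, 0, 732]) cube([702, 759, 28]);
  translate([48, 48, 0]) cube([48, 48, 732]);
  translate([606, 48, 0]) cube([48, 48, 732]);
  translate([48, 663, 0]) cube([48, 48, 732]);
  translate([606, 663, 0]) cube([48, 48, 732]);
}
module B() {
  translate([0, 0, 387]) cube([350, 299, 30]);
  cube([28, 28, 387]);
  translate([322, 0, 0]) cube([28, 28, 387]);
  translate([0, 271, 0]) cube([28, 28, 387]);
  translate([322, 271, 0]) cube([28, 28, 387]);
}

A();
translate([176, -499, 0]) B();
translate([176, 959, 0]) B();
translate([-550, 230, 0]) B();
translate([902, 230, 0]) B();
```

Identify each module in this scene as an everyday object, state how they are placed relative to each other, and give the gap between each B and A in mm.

Each stool's nearest face is 200 mm from the table's bounding box.

A is a table. B is a stool. Four stools sit around the table at the −y, +y, −x, +x sides. The gap between each stool and the table is 200 mm.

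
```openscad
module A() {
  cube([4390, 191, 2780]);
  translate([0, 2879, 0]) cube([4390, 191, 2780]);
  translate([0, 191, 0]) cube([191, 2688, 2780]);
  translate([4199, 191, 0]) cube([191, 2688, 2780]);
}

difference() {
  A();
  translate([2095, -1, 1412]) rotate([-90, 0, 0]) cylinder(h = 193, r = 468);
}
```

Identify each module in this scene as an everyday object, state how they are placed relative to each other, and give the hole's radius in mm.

A is a house frame. The house frame has a circular hole through its front wall. The hole's radius is 468 mm.

The subtracted cylinder has r = 468 mm.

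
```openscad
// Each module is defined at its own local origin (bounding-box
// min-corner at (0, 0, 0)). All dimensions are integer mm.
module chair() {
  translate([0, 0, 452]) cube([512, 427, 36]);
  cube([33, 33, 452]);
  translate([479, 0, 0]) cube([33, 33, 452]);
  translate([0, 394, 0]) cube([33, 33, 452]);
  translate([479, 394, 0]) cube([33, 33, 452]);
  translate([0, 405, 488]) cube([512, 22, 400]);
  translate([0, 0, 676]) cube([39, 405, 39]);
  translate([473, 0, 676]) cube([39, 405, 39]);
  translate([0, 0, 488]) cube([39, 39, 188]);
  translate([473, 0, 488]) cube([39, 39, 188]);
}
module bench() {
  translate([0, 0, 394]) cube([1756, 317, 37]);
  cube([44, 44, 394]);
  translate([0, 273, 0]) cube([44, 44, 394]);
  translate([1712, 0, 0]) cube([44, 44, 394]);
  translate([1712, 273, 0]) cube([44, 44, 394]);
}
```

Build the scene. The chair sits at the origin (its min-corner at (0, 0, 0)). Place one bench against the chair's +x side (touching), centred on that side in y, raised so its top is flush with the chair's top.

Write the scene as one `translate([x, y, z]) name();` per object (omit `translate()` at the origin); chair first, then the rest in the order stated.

chair();
translate([512, 55, 457]) bench();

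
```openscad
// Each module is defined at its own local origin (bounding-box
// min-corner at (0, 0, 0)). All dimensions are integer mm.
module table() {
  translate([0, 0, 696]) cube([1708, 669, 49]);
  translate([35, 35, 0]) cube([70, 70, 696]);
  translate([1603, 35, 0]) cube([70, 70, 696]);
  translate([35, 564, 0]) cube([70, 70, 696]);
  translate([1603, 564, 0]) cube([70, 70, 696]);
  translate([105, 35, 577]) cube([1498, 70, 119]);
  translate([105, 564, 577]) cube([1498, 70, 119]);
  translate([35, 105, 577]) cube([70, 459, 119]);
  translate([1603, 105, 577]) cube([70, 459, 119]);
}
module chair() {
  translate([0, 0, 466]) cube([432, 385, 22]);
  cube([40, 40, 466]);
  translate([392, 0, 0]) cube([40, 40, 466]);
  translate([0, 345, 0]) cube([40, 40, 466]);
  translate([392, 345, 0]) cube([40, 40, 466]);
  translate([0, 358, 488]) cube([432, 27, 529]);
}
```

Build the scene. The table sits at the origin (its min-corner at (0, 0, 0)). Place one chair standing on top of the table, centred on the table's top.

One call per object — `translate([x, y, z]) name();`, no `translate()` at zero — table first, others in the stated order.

table();
translate([638, 142, 745]) chair();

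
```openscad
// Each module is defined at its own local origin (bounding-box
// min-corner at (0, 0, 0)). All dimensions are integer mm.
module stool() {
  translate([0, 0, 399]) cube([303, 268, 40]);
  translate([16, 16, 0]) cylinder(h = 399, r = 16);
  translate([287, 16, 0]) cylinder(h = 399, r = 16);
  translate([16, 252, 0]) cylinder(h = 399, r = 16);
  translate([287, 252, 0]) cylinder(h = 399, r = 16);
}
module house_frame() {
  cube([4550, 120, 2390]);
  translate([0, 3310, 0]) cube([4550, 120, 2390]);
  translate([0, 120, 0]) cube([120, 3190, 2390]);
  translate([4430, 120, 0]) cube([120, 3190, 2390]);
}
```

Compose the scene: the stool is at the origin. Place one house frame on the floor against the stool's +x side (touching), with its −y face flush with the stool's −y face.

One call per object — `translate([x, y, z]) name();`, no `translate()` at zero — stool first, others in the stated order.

stool();
translate([303, 0, 0]) house_frame();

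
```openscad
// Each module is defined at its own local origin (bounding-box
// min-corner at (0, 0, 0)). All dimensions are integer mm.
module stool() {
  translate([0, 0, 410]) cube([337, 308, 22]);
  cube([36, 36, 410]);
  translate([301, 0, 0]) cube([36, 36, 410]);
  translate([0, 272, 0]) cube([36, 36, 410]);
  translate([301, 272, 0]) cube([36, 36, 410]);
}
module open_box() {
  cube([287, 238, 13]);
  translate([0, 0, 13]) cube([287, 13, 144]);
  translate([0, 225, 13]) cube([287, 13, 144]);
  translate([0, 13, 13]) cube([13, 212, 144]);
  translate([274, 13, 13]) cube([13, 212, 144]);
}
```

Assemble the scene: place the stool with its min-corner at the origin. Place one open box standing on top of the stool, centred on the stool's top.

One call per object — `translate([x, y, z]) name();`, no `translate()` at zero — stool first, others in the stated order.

stool();
translate([25, 35, 432]) open_box();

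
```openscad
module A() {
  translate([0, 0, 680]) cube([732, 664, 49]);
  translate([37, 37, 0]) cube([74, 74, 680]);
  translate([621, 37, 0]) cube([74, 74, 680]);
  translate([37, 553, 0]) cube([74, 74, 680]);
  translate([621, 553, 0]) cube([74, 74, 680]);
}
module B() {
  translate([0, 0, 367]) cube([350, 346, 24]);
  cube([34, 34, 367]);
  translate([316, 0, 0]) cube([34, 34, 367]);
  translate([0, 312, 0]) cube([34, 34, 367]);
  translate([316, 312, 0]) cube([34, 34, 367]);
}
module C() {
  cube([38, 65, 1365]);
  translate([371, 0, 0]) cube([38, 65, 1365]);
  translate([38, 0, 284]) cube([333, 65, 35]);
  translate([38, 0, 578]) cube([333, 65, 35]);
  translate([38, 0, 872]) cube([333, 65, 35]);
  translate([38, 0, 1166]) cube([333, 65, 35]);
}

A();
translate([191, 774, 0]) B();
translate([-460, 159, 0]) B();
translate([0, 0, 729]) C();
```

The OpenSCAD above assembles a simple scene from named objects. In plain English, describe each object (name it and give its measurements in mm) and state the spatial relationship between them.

A is a table with a 732×664 mm rectangular top, 49 mm thick, top surface at z = 729 mm, supported by four 74×74 mm square legs, each inset 37 mm from the nearest pair of top edges, running from the floor.

B is a four-legged stool. The seat is 350×346 mm, 24 mm thick, top at z = 391 mm. It stands on four square legs, each 34×34 mm in cross-section, from z = 0 to the seat underside, each flush with a corner of the seat.

C is a straight ladder. Two 38×65 mm vertical rails, 1365 mm tall, stand 409 mm apart (outside-to-outside) with their front faces coplanar on the −y side. 4 rungs, each 65 mm deep and 35 mm tall, span between the inner faces of the rails, front faces flush with the rails. The lowest rung's underside is at z = 284 mm and rungs are spaced 294 mm apart (underside to underside).

Two stools sit around the table at the +y, −x sides. The ladder is on top of the table.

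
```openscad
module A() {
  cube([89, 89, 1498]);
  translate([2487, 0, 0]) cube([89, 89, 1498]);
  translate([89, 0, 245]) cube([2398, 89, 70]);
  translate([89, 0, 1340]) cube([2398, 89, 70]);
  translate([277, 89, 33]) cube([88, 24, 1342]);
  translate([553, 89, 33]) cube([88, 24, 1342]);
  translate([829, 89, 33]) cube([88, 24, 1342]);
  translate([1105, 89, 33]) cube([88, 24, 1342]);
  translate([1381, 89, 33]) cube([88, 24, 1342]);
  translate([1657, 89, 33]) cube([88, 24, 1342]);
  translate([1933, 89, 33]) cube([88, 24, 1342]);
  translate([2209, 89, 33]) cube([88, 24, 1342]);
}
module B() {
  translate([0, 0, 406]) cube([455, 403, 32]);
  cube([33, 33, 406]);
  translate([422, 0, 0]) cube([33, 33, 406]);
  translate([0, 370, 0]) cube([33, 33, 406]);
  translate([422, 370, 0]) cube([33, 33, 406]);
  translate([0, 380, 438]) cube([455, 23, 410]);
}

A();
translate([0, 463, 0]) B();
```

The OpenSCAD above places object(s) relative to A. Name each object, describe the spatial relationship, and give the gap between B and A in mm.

A is a fence section. B is a chair. The chair is on the floor beside the fence section on its +y side. The gap between the chair and the fence section is 350 mm.

The chair's nearest face is 350 mm from the fence section's +y face.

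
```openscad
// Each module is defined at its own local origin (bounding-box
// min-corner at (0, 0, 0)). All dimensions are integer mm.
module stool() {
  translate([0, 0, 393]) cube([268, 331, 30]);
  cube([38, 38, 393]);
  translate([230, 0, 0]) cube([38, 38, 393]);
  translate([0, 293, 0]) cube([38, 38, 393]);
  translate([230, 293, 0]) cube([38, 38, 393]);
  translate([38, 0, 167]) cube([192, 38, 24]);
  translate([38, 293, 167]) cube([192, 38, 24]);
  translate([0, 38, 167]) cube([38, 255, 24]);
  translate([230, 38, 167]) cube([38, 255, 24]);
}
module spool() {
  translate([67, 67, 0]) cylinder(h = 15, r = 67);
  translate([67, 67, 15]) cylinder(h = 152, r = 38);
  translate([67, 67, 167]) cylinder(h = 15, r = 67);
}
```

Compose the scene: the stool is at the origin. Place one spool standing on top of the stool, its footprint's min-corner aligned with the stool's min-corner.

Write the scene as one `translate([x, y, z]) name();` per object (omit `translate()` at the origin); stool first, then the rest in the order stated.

stool();
translate([0, 0, 423]) spool();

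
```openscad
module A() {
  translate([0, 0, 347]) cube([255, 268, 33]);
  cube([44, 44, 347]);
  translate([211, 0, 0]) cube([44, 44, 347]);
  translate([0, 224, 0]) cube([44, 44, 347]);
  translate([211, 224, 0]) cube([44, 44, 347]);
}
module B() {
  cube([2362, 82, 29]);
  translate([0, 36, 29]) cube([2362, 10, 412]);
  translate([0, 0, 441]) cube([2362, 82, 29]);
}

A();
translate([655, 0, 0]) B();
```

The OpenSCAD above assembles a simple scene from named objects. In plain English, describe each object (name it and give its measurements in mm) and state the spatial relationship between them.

A is a simple wooden stool: a rectangular seat 255 mm (x) by 268 mm (y), 33 mm thick, top face at z = 380 mm, on four square legs, each 44×44 mm in cross-section. The legs rest on z = 0, each flush with a corner of the seat.

B is an I-beam lying along x, 2362 mm long. Overall section height 470 mm. Two flanges 82 mm wide (y) and 29 mm thick, one on the floor and one at the top; a web 10 mm thick runs between them, centred on the flange width.

The I-beam is on the floor beside the stool on its +x side.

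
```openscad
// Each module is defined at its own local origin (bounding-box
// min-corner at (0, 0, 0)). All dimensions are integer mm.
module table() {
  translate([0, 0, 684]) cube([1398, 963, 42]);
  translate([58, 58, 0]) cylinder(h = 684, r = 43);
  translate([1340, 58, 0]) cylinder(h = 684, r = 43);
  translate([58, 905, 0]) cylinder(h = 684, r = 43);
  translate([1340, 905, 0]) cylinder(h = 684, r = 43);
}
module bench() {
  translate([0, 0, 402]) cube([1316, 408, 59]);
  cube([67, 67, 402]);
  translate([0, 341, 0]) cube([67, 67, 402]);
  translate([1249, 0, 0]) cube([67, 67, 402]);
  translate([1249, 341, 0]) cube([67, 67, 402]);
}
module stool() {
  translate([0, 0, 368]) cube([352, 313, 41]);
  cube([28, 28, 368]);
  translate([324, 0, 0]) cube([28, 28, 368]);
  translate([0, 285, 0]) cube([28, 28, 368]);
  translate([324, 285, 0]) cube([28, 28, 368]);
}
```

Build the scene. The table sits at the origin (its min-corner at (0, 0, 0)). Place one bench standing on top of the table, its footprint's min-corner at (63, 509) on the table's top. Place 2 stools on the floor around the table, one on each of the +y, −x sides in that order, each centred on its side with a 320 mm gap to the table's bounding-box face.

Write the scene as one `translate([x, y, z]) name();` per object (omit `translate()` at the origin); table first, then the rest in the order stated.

table();
translate([63, 509, 726]) bench();
translate([523, 1283, 0]) stool();
translate([-672, 325, 0]) stool();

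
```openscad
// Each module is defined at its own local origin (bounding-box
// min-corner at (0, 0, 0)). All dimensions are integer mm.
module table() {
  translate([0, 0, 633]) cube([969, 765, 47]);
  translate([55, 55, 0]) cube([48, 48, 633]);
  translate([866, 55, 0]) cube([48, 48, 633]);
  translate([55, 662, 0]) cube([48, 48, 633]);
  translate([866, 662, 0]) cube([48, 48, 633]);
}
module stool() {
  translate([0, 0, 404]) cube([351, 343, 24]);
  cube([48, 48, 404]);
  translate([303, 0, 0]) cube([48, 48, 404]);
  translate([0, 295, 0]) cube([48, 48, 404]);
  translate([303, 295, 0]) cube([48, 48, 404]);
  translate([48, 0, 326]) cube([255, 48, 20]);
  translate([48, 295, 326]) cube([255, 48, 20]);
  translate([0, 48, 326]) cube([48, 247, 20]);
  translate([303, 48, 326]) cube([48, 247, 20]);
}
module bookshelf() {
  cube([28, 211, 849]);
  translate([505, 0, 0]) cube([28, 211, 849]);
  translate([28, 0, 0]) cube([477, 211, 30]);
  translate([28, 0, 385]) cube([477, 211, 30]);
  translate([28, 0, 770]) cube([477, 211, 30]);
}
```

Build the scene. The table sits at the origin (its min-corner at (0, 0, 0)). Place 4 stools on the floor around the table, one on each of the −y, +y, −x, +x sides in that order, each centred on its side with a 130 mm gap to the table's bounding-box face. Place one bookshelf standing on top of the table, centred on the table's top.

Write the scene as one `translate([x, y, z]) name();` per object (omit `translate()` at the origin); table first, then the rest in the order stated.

table();
translate([309, -473, 0]) stool();
translate([309, 895, 0]) stool();
translate([-481, 211, 0]) stool();
translate([1099, 211, 0]) stool();
translate([218, 277, 680]) bookshelf();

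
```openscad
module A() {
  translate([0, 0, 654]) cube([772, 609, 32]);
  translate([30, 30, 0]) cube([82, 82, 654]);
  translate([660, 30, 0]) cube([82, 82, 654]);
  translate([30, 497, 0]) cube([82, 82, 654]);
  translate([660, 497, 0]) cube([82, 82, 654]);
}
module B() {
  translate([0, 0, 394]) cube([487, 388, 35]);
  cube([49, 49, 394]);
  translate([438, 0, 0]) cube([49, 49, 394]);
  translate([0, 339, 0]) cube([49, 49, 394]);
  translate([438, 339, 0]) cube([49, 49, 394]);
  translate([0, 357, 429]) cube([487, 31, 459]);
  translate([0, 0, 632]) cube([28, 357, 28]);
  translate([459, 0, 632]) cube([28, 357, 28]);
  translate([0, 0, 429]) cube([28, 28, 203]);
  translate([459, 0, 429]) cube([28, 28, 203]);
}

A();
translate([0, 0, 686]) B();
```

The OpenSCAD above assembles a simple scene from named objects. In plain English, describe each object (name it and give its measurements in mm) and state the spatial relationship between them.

A is a table with a 772×609 mm rectangular top, 32 mm thick, top surface at z = 686 mm, supported by four 82×82 mm square legs, each inset 30 mm from the nearest pair of top edges, running from the floor.

B is a chair: 487×388 mm seat, 35 mm thick, top at z = 429 mm, on four 49 mm square corner legs flush with the seat edges. A 31 mm thick backrest slab spans the full seat width, extending 459 mm above the seat top, its back face flush with the seat's +y edge. Two armrests of 28×28 mm section run along each side from the seat's front edge to the front of the backrest, top faces 231 mm above the seat top and outer faces flush with the seat's x-edges; a 28×28 mm post under the front of each armrest stands on the seat at the front corner.

The chair is on top of the table.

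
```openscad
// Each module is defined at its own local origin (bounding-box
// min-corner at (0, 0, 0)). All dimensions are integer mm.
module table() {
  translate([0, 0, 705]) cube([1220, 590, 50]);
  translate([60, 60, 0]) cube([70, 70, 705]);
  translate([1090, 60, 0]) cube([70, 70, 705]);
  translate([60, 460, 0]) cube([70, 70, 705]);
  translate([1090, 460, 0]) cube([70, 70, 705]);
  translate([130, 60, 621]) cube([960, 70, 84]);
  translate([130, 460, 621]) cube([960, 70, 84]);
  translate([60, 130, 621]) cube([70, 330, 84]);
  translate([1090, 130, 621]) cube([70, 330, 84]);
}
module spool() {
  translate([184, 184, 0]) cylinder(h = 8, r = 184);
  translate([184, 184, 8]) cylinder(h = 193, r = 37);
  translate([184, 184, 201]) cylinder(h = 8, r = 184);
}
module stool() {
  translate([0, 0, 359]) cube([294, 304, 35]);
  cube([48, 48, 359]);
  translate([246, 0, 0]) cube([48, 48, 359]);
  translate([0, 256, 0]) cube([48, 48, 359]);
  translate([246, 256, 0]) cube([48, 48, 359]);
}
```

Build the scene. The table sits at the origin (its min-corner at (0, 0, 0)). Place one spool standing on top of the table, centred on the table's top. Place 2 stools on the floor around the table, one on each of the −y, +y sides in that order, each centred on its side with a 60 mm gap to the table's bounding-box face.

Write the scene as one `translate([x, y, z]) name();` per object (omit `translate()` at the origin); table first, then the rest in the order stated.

table();
translate([426, 111, 755]) spool();
translate([463, -364, 0]) stool();
translate([463, 650, 0]) stool();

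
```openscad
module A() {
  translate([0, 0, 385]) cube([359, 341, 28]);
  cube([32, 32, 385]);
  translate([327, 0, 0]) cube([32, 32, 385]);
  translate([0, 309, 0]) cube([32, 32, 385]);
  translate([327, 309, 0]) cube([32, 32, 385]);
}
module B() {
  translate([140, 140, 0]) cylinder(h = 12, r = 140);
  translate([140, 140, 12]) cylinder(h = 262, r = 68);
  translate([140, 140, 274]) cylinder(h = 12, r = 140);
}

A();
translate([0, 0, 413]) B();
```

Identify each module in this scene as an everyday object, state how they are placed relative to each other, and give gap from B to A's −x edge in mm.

The spool's min-x is at 0; the stool's min-x is 0; gap = 0 mm.

A is a stool. B is a spool. The spool is on top of the stool. The gap from the spool to the stool's −x edge is 0 mm.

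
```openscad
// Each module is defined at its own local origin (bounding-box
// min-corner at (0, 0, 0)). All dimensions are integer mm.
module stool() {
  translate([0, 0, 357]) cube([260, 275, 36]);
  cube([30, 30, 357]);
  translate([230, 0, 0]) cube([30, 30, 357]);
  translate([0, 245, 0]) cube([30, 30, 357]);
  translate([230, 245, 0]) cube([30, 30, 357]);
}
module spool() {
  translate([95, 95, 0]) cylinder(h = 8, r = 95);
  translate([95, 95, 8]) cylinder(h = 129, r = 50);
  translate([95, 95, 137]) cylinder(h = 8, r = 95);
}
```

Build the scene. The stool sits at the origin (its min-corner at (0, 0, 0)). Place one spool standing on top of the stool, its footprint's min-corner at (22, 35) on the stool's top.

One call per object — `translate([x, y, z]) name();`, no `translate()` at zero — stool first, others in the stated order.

stool();
translate([22, 35, 393]) spool();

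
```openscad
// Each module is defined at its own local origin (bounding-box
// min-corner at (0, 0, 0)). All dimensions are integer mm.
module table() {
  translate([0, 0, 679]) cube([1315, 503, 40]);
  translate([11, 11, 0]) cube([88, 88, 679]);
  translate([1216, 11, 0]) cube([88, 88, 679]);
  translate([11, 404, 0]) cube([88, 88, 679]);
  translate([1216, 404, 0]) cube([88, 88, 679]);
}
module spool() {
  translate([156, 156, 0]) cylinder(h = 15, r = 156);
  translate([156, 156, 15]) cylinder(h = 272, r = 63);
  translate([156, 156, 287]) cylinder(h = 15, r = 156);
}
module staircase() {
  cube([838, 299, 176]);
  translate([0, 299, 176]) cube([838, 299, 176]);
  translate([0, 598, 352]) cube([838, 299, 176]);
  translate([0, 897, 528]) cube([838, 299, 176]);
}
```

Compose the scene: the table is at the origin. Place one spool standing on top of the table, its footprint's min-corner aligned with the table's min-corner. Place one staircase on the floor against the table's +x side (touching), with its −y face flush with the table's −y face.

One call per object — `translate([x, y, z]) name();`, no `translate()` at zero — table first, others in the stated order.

table();
translate([0, 0, 719]) spool();
translate([1315, 0, 0]) staircase();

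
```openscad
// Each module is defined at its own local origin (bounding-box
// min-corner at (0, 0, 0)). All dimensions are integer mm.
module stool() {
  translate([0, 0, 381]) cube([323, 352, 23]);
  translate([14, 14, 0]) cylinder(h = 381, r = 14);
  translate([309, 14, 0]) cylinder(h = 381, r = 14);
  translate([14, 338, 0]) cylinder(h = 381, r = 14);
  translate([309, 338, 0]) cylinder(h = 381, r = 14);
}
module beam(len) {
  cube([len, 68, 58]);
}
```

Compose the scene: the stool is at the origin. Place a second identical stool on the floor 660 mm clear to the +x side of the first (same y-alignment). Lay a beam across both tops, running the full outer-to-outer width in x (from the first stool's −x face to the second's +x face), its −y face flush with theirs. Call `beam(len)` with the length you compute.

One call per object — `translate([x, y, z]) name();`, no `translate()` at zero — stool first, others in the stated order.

stool();
translate([983, 0, 0]) stool();
translate([0, 0, 404]) beam(1306);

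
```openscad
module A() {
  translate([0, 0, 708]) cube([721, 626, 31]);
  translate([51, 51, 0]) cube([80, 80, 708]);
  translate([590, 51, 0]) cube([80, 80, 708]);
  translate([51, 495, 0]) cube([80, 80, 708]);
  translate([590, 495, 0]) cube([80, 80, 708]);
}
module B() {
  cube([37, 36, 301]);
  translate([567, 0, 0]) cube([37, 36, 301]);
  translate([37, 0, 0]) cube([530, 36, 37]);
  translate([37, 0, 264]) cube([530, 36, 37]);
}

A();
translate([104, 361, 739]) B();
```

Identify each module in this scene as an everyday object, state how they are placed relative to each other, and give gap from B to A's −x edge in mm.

The picture frame's min-x is at 104; the table's min-x is 0; gap = 104 mm.

A is a table. B is a picture frame. The picture frame is on top of the table. The gap from the picture frame to the table's −x edge is 104 mm.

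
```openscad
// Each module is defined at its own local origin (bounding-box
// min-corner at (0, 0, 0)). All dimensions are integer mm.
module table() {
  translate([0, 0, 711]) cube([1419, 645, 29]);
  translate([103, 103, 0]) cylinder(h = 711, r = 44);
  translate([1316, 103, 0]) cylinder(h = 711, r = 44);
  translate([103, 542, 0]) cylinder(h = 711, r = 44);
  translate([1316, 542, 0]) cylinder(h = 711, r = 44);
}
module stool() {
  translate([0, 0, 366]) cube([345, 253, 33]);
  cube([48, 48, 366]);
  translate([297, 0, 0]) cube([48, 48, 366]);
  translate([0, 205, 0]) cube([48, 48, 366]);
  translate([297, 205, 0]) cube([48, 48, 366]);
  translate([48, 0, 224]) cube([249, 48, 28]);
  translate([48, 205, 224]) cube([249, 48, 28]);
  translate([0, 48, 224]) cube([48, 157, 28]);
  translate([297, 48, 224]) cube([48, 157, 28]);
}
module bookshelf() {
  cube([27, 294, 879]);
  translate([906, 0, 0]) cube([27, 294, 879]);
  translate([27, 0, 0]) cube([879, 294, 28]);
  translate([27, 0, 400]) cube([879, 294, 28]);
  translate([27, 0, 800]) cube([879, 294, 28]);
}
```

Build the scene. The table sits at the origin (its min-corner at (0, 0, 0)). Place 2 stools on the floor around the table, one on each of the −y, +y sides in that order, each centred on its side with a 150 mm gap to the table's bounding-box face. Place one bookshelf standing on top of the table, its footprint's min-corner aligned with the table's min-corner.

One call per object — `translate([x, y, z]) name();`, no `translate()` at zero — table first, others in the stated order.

table();
translate([537, -403, 0]) stool();
translate([537, 795, 0]) stool();
translate([0, 0, 740]) bookshelf();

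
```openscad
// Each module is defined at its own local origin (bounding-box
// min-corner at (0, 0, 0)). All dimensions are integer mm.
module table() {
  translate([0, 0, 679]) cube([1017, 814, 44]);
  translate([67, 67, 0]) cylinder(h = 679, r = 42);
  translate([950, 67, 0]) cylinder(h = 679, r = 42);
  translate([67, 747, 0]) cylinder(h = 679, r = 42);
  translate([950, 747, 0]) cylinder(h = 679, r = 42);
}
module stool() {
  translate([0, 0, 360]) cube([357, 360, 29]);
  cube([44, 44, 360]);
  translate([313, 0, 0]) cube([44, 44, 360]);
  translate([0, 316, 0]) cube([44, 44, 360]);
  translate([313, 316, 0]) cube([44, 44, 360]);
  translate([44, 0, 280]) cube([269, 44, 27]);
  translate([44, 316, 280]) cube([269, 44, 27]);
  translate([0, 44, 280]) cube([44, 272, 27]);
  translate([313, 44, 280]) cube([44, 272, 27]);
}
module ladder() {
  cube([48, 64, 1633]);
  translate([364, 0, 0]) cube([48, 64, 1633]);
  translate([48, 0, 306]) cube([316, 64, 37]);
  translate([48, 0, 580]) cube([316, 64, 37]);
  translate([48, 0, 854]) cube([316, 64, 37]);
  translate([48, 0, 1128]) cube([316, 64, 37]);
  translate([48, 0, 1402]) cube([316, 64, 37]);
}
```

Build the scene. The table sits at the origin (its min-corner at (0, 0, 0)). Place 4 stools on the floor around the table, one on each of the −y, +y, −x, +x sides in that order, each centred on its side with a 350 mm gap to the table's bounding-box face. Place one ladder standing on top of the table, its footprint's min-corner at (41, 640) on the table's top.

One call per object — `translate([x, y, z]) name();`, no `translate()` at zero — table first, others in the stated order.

table();
translate([330, -710, 0]) stool();
translate([330, 1164, 0]) stool();
translate([-707, 227, 0]) stool();
translate([1367, 227, 0]) stool();
translate([41, 640, 723]) ladder();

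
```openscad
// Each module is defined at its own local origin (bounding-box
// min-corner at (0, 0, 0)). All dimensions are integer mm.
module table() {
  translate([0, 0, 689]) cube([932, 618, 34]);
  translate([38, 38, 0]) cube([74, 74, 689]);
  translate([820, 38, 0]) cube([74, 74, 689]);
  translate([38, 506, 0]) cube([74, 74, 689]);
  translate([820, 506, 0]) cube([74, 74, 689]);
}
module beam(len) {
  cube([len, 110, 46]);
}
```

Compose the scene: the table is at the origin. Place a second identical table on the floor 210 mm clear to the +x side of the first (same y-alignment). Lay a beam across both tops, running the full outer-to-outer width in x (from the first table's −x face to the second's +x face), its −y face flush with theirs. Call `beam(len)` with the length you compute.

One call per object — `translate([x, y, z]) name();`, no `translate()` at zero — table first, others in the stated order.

table();
translate([1142, 0, 0]) table();
translate([0, 0, 723]) beam(2074);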